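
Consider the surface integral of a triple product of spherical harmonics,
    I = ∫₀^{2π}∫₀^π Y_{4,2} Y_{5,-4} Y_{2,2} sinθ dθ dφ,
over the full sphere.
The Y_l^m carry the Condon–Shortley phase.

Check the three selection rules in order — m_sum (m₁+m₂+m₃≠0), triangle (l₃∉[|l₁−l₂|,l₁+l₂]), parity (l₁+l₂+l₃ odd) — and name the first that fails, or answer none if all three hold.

Σmᵢ = 0  ✓
l₃∈[|l₁−l₂|,l₁+l₂]=[1,9], have l₃=2  ✓
Σlᵢ = 11 ⇒ odd  ✗

parity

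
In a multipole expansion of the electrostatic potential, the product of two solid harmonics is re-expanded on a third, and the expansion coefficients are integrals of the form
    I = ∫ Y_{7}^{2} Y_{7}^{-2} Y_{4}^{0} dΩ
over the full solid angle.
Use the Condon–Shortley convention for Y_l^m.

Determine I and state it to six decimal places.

0.041390

Rules hold: Σm=0, L=18 even, 0≤4≤14.
N = 15·15·9 = 2025
Δ = 10!·4!·4!/19! = 1/58198140
Racah Σ t=3..7: t=3:−1/17418240 t=4:+1/622080 t=5:−1/230400 t=6:+1/622080 t=7:−1/17418240 = -1/806400
⇒ 3j(7 7 4; 0 0 0)² = 2268/230945, sgn -1
Racah Σ t=1..5: t=1:−1/209018880 t=2:+1/2903040 t=3:−1/483840 t=4:+1/622080 t=5:−1/8294400 = -251/1045094400
⇒ 3j(7 7 4; 2 -2 0)² = 63001/58198140, sgn -1
4πI² = N·(3j₀)²·(3jₘ)² = 45927729/2133423721
I = +1·√(0.0215277/4π) = 0.04138986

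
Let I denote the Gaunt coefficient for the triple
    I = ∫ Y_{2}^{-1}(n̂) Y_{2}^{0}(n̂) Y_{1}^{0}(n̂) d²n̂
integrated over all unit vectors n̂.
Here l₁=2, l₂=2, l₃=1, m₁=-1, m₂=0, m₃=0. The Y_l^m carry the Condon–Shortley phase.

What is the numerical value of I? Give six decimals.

0.000000

-1 + 0 + 0 = -1 ≠ 0: azimuthal integral kills it; I = 0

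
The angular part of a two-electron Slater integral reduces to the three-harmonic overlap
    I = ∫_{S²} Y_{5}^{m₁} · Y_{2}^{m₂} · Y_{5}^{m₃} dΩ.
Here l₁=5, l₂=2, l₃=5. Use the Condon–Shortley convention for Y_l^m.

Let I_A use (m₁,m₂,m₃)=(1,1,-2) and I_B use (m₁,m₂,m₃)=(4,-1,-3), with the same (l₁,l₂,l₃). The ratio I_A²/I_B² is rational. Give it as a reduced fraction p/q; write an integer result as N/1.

2/7

Same 5,2,5: normalisation and zero-m 3j drop out of the ratio.
A: Δ: 2! 8! 2! / 13! → 1/38610; sum: t=1:−1/1440 t=2:+1/2880 = -1/2880; 3j²(5 2 5; 1 1 -2) = Δ·Π!·Σ² = 7/715  (sign +1)
B: Δ: 2! 8! 2! / 13! → 1/38610; sum: t=0:+1/10080 t=1:−1/80640 = 1/11520; 3j²(5 2 5; 4 -1 -3) = Δ·Π!·Σ² = 49/1430  (sign +1)
I_A²/I_B² = (7/715)/(49/1430) = 2/7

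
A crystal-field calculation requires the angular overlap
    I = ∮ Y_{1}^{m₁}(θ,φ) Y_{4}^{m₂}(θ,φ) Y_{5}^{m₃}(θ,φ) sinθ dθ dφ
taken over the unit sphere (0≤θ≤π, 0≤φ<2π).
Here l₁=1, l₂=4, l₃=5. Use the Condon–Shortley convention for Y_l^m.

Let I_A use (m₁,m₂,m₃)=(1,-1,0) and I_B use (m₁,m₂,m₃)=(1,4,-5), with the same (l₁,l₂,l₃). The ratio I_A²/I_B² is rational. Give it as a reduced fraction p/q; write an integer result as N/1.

l's match ⇒ only the (l;m) 3-j factors differ between A and B.
A: triangle coeff Δ(1,4,5) = 1/495; Σ_t [0,0]: t=0:+1/1440 = 1/1440; (3j)²=2/99 [(1 4 5; 1 -1 0)], sign=-1
B: triangle coeff Δ(1,4,5) = 1/495; Σ_t [0,0]: t=0:+1/80640 = 1/80640; (3j)²=1/11 [(1 4 5; 1 4 -5)], sign=+1
I_A²/I_B² = (2/99)/(1/11) = 2/9

2/9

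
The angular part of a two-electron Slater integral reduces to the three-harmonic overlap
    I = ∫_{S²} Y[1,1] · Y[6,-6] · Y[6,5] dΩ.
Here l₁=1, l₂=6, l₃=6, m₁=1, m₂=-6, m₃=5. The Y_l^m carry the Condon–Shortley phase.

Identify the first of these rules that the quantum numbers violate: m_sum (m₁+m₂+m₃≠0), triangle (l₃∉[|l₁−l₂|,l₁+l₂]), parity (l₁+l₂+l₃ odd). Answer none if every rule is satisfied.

Σmᵢ = 0  ✓
l₃∈[|l₁−l₂|,l₁+l₂]=[5,7], have l₃=6  ✓
Σlᵢ = 13 ⇒ odd  ✗

parity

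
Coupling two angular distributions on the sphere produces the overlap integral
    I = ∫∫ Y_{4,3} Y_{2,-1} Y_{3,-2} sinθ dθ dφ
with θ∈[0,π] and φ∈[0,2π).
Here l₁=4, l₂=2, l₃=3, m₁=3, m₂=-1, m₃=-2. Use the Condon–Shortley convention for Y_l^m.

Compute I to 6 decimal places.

0.000000

l₁+l₂+l₃=9 is odd: 3j(l;000)=0 ⇒ I=0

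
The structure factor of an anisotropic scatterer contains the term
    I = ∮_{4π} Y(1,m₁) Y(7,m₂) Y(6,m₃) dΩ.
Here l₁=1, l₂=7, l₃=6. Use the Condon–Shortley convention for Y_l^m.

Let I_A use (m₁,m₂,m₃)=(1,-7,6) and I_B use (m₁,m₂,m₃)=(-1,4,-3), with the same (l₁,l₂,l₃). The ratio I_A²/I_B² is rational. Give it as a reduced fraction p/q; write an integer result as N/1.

91/55

l's match ⇒ only the (l;m) 3-j factors differ between A and B.
A: triangle coeff Δ(1,7,6) = 1/1365; Σ_t [0,0]: t=0:+1/958003200 = 1/958003200; (3j)²=1/15 [(1 7 6; 1 -7 6)], sign=+1
B: triangle coeff Δ(1,7,6) = 1/1365; Σ_t [2,2]: t=2:+1/4354560 = 1/4354560; (3j)²=11/273 [(1 7 6; -1 4 -3)], sign=-1
I_A²/I_B² = (1/15)/(11/273) = 91/55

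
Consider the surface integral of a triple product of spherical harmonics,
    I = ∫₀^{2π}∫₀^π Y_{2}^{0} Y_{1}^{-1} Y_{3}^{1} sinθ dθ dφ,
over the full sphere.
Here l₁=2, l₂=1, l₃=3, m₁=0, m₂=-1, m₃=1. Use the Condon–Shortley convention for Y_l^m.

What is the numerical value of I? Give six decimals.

-0.202301

Checks pass: Σm=0; 6 even; l₃=3∈[1,3].
(2·2+1)(2·1+1)(2·3+1) = 105
Δ: 0! 4! 2! / 7! → 1/105
sum: t=0:+1/4 = 1/4
3j²(2 1 3; 0 0 0) = Δ·Π!·Σ² = 3/35  (sign -1)
sum: t=0:+1/8 = 1/8
3j²(2 1 3; 0 -1 1) = Δ·Π!·Σ² = 2/35  (sign +1)
combine: 4πI² = 105·3/35·2/35 = 18/35
take √, sign -1: I = -0.20230066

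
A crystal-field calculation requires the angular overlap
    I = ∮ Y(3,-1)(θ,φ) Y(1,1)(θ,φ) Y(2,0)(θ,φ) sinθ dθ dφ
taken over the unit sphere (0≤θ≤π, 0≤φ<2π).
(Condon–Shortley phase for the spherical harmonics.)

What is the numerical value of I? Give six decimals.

-0.202301

Checks pass: Σm=0; 6 even; l₃=2∈[2,4].
(2·3+1)(2·1+1)(2·2+1) = 105
Δ: 2! 4! 0! / 7! → 1/105
sum: t=1:−1/4 = -1/4
3j²(3 1 2; 0 0 0) = Δ·Π!·Σ² = 3/35  (sign -1)
sum: t=2:+1/8 = 1/8
3j²(3 1 2; -1 1 0) = Δ·Π!·Σ² = 2/35  (sign +1)
combine: 4πI² = 105·3/35·2/35 = 18/35
take √, sign -1: I = -0.20230066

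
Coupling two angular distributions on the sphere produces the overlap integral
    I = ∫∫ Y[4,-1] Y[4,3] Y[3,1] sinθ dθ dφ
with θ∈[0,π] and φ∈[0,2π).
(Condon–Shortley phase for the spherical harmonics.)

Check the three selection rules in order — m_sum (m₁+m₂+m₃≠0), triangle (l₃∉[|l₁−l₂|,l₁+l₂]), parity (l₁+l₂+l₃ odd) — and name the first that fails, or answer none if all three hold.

m₁+m₂+m₃ = -1 + 3 + 1 = 3  ✗
triangle: |4−4|=0 ≤ l₃=3 ≤ 4+4=8
parity: l₁+l₂+l₃ = 11 is odd

m_sum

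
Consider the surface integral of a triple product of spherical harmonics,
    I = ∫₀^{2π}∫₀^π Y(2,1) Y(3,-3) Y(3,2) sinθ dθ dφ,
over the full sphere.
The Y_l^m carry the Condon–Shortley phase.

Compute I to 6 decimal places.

Checks pass: Σm=0; 8 even; l₃=3∈[1,5].
(2·2+1)(2·3+1)(2·3+1) = 245
Δ: 2! 2! 4! / 9! → 1/3780
sum: t=0:+1/24 t=1:−1/4 t=2:+1/24 = -1/6
3j²(2 3 3; 0 0 0) = Δ·Π!·Σ² = 4/105  (sign +1)
sum: t=0:+1/48 = 1/48
3j²(2 3 3; 1 -3 2) = Δ·Π!·Σ² = 5/84  (sign -1)
combine: 4πI² = 245·4/105·5/84 = 5/9
take √, sign -1: I = -0.21026104

-0.210261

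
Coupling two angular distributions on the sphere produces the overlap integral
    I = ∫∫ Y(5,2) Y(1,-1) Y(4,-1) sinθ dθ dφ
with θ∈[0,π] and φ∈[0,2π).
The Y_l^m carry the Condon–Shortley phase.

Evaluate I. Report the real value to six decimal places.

Rules hold: Σm=0, L=10 even, 4≤4≤6.
N = 11·3·9 = 297
Δ = 2!·8!·0!/11! = 1/495
Racah Σ t=1..1: t=1:−1/576 = -1/576
⇒ 3j(5 1 4; 0 0 0)² = 5/99, sgn -1
Racah Σ t=0..0: t=0:+1/1440 = 1/1440
⇒ 3j(5 1 4; 2 -1 -1)² = 7/165, sgn -1
4πI² = N·(3j₀)²·(3jₘ)² = 7/11
I = +1·√(0.636364/4π) = 0.22503380

0.225034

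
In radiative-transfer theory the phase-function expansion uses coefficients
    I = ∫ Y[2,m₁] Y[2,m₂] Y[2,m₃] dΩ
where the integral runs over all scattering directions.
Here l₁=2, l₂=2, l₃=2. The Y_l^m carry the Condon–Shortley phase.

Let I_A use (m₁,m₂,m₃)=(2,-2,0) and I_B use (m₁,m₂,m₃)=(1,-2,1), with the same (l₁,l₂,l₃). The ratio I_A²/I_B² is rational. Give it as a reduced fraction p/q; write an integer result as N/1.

2/3

Shared (l₁,l₂,l₃)=(2,2,2): N and (l;000)² cancel in I_A²/I_B².
A: Δ = 2!·2!·2!/7! = 1/630; Racah Σ t=0..0: t=0:+1/8 = 1/8; ⇒ 3j(2 2 2; 2 -2 0)² = 2/35, sgn +1
B: Δ = 2!·2!·2!/7! = 1/630; Racah Σ t=0..0: t=0:+1/4 = 1/4; ⇒ 3j(2 2 2; 1 -2 1)² = 3/35, sgn -1
I_A²/I_B² = (2/35)/(3/35) = 2/3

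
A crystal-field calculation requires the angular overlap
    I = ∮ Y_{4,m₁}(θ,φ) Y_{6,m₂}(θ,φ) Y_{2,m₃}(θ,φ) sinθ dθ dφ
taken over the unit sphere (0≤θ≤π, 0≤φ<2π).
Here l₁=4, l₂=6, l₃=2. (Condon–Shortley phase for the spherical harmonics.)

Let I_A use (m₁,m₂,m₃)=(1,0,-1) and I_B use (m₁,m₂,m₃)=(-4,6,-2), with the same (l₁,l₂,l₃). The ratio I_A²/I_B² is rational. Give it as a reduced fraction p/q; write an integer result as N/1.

8/33

Shared (l₁,l₂,l₃)=(4,6,2): N and (l;000)² cancel in I_A²/I_B².
A: Δ = 8!·0!·4!/13! = 1/6435; Racah Σ t=3..3: t=3:−1/4320 = -1/4320; ⇒ 3j(4 6 2; 1 0 -1)² = 8/429, sgn +1
B: Δ = 8!·0!·4!/13! = 1/6435; Racah Σ t=8..8: t=8:+1/967680 = 1/967680; ⇒ 3j(4 6 2; -4 6 -2)² = 1/13, sgn +1
I_A²/I_B² = (8/429)/(1/13) = 8/33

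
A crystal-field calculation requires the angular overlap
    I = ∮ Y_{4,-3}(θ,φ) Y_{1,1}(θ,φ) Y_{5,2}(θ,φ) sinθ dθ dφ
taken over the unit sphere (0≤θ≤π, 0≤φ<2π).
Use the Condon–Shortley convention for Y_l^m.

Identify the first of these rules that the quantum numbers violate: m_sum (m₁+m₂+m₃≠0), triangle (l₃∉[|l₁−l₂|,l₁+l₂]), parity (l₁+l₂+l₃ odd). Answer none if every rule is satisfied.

none

azimuthal sum: -3 + 1 + 2 = 0  ✓
3 ≤ 5 ≤ 5 (triangle on l)  ✓
L = 4 + 1 + 5 = 10 (even)  ✓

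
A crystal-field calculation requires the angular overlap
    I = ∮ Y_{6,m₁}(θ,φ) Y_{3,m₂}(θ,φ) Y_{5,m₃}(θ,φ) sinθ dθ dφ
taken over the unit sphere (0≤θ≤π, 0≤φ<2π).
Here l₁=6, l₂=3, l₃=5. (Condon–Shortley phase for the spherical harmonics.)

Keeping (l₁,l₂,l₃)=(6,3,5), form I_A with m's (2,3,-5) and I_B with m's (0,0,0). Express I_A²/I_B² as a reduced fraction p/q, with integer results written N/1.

l's match ⇒ only the (l;m) 3-j factors differ between A and B.
A: triangle coeff Δ(6,3,5) = 1/675675; Σ_t [4,4]: t=4:+1/1935360 = 1/1935360; (3j)²=1/1001 [(6 3 5; 2 3 -5)], sign=+1
B: triangle coeff Δ(6,3,5) = 1/675675; Σ_t [1,3]: t=1:−1/8640 t=2:+1/2304 t=3:−1/8640 = 7/34560; (3j)²=7/429 [(6 3 5; 0 0 0)], sign=-1
I_A²/I_B² = (1/1001)/(7/429) = 3/49

3/49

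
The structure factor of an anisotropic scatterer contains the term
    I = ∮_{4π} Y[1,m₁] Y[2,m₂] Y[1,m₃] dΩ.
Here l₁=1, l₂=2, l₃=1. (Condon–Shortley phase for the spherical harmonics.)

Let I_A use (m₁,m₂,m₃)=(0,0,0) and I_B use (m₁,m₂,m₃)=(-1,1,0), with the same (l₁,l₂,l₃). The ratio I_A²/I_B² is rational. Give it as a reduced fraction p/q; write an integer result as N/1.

Shared (l₁,l₂,l₃)=(1,2,1): N and (l;000)² cancel in I_A²/I_B².
A: Δ = 2!·0!·2!/5! = 1/30; Racah Σ t=1..1: t=1:−1/1 = -1/1; ⇒ 3j(1 2 1; 0 0 0)² = 2/15, sgn +1
B: Δ = 2!·0!·2!/5! = 1/30; Racah Σ t=2..2: t=2:+1/2 = 1/2; ⇒ 3j(1 2 1; -1 1 0)² = 1/10, sgn -1
I_A²/I_B² = (2/15)/(1/10) = 4/3

4/3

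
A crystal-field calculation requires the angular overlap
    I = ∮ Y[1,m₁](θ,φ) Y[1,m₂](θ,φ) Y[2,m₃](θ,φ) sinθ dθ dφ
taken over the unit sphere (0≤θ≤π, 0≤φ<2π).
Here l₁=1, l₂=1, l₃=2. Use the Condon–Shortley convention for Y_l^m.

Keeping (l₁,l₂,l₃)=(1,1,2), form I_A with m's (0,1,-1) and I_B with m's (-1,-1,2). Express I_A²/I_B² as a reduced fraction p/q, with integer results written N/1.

1/2

l's match ⇒ only the (l;m) 3-j factors differ between A and B.
A: triangle coeff Δ(1,1,2) = 1/30; Σ_t [0,0]: t=0:+1/2 = 1/2; (3j)²=1/10 [(1 1 2; 0 1 -1)], sign=-1
B: triangle coeff Δ(1,1,2) = 1/30; Σ_t [0,0]: t=0:+1/4 = 1/4; (3j)²=1/5 [(1 1 2; -1 -1 2)], sign=+1
I_A²/I_B² = (1/10)/(1/5) = 1/2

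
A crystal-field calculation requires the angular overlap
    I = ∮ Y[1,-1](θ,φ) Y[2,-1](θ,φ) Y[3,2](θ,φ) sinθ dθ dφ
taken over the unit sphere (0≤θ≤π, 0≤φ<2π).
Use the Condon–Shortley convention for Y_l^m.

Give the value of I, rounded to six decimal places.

0.261169

Checks pass: Σm=0; 6 even; l₃=3∈[1,3].
(2·1+1)(2·2+1)(2·3+1) = 105
Δ: 0! 2! 4! / 7! → 1/105
sum: t=0:+1/4 = 1/4
3j²(1 2 3; 0 0 0) = Δ·Π!·Σ² = 3/35  (sign -1)
sum: t=0:+1/12 = 1/12
3j²(1 2 3; -1 -1 2) = Δ·Π!·Σ² = 2/21  (sign -1)
combine: 4πI² = 105·3/35·2/21 = 6/7
take √, sign +1: I = 0.26116903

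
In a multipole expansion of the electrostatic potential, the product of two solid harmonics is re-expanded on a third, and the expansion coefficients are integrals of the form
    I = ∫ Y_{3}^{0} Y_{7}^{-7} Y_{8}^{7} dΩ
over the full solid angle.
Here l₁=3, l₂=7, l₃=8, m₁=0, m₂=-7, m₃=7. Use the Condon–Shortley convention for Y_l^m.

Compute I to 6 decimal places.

0.200072

m-sum 0 ✓  L=18 even ✓  4≤8≤10 ✓
Π(2lᵢ+1) = 7×15×17 = 1785
triangle coeff Δ(3,7,8) = 1/5290740
Σ_t [0,2]: t=0:+1/7257600 t=1:−1/2073600 t=2:+1/7257600 = -1/4838400
(3j)²=252/20995 [(3 7 8; 0 0 0)], sign=-1
Σ_t [0,0]: t=0:+1/5748019200 = 1/5748019200
(3j)²=91/3876 [(3 7 8; 0 -7 7)], sign=-1
⇒ 4πI² = 3087/6137
I = (+1)√(3087/6137/(4π)) = 0.20007154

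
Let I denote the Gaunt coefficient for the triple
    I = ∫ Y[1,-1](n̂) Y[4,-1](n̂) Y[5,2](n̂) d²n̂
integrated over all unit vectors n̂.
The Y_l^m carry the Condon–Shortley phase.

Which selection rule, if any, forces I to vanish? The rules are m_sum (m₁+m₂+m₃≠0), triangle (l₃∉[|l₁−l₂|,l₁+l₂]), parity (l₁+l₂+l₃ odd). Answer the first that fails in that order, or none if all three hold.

none

Σmᵢ = 0  ✓
l₃∈[|l₁−l₂|,l₁+l₂]=[3,5], have l₃=5  ✓
Σlᵢ = 10 ⇒ even  ✓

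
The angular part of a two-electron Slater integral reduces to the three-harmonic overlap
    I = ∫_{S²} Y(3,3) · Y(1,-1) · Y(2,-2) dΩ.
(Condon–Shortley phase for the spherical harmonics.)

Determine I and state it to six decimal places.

Rules hold: Σm=0, L=6 even, 2≤2≤4.
N = 7·3·5 = 105
Δ = 2!·4!·0!/7! = 1/105
Racah Σ t=1..1: t=1:−1/4 = -1/4
⇒ 3j(3 1 2; 0 0 0)² = 3/35, sgn -1
Racah Σ t=0..0: t=0:+1/48 = 1/48
⇒ 3j(3 1 2; 3 -1 -2)² = 1/7, sgn +1
4πI² = N·(3j₀)²·(3jₘ)² = 9/7
I = -1·√(1.28571/4π) = -0.31986543

-0.319865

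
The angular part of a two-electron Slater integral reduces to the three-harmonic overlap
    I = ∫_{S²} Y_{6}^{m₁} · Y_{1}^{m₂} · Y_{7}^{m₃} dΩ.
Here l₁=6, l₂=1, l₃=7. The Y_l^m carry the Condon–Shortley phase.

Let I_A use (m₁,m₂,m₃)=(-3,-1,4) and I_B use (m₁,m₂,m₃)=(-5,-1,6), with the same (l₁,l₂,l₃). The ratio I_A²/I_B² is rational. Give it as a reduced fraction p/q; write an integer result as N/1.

Shared (l₁,l₂,l₃)=(6,1,7): N and (l;000)² cancel in I_A²/I_B².
A: Δ = 0!·12!·2!/15! = 1/1365; Racah Σ t=0..0: t=0:+1/4354560 = 1/4354560; ⇒ 3j(6 1 7; -3 -1 4)² = 11/273, sgn -1
B: Δ = 0!·12!·2!/15! = 1/1365; Racah Σ t=0..0: t=0:+1/79833600 = 1/79833600; ⇒ 3j(6 1 7; -5 -1 6)² = 2/35, sgn -1
I_A²/I_B² = (11/273)/(2/35) = 55/78

55/78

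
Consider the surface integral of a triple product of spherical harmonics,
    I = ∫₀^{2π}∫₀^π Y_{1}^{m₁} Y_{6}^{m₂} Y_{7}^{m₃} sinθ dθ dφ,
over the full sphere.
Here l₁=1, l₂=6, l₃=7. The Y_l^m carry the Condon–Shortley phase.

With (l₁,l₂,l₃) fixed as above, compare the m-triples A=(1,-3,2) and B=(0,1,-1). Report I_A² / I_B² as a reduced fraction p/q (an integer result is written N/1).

5/24

Same 1,6,7: normalisation and zero-m 3j drop out of the ratio.
A: Δ: 0! 2! 12! / 15! → 1/1365; sum: t=0:+1/4354560 = 1/4354560; 3j²(1 6 7; 1 -3 2) = Δ·Π!·Σ² = 2/273  (sign -1)
B: Δ: 0! 2! 12! / 15! → 1/1365; sum: t=0:+1/604800 = 1/604800; 3j²(1 6 7; 0 1 -1) = Δ·Π!·Σ² = 16/455  (sign +1)
I_A²/I_B² = (2/273)/(16/455) = 5/24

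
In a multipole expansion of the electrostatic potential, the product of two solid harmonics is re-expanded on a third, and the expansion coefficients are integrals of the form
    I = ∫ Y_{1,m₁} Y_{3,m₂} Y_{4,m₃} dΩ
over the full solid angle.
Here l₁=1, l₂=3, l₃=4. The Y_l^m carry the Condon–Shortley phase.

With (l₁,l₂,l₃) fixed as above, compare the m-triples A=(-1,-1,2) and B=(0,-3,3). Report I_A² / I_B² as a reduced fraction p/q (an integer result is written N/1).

15/7

Same 1,3,4: normalisation and zero-m 3j drop out of the ratio.
A: Δ: 0! 2! 6! / 9! → 1/252; sum: t=0:+1/96 = 1/96; 3j²(1 3 4; -1 -1 2) = Δ·Π!·Σ² = 5/84  (sign +1)
B: Δ: 0! 2! 6! / 9! → 1/252; sum: t=0:+1/720 = 1/720; 3j²(1 3 4; 0 -3 3) = Δ·Π!·Σ² = 1/36  (sign -1)
I_A²/I_B² = (5/84)/(1/36) = 15/7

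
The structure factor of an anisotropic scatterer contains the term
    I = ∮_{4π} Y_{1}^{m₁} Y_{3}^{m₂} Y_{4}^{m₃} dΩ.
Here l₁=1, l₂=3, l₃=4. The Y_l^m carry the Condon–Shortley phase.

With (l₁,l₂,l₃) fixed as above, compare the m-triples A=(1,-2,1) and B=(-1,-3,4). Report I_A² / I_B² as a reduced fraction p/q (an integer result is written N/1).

3/28

l's match ⇒ only the (l;m) 3-j factors differ between A and B.
A: triangle coeff Δ(1,3,4) = 1/252; Σ_t [0,0]: t=0:+1/240 = 1/240; (3j)²=1/84 [(1 3 4; 1 -2 1)], sign=-1
B: triangle coeff Δ(1,3,4) = 1/252; Σ_t [0,0]: t=0:+1/1440 = 1/1440; (3j)²=1/9 [(1 3 4; -1 -3 4)], sign=+1
I_A²/I_B² = (1/84)/(1/9) = 3/28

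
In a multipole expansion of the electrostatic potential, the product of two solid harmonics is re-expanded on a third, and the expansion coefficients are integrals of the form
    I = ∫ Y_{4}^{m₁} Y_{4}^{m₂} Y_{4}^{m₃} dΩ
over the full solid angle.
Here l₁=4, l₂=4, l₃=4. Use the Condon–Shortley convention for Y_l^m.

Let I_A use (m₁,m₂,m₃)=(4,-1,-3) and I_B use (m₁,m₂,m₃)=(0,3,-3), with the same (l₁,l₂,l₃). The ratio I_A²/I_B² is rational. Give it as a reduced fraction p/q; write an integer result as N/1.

Same 4,4,4: normalisation and zero-m 3j drop out of the ratio.
A: Δ: 4! 4! 4! / 13! → 1/450450; sum: t=0:+1/3456 = 1/3456; 3j²(4 4 4; 4 -1 -3) = Δ·Π!·Σ² = 35/1287  (sign -1)
B: Δ: 4! 4! 4! / 13! → 1/450450; sum: t=3:−1/864 t=4:+1/3456 = -1/1152; 3j²(4 4 4; 0 3 -3) = Δ·Π!·Σ² = 7/286  (sign +1)
I_A²/I_B² = (35/1287)/(7/286) = 10/9

10/9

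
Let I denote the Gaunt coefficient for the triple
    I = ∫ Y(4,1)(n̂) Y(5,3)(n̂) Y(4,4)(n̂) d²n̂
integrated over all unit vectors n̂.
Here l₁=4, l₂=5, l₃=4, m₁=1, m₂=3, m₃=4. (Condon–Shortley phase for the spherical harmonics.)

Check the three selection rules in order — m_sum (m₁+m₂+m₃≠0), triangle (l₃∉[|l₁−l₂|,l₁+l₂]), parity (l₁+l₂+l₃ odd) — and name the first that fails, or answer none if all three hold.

m₁+m₂+m₃ = 1 + 3 + 4 = 8  ✗
triangle: |4−5|=1 ≤ l₃=4 ≤ 4+5=9
parity: l₁+l₂+l₃ = 13 is odd

m_sum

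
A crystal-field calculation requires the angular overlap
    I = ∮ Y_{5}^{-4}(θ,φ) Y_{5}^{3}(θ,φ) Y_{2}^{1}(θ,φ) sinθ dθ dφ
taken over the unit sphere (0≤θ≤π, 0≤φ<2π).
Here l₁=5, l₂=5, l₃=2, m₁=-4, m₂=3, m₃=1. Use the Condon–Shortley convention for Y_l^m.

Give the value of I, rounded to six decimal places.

0.196098

Checks pass: Σm=0; 12 even; l₃=2∈[0,10].
(2·5+1)(2·5+1)(2·2+1) = 605
Δ: 8! 2! 2! / 13! → 1/38610
sum: t=3:−1/2880 t=4:+1/576 t=5:−1/2880 = 1/960
3j²(5 5 2; 0 0 0) = Δ·Π!·Σ² = 10/429  (sign +1)
sum: t=7:−1/10080 t=8:+1/80640 = -1/11520
3j²(5 5 2; -4 3 1) = Δ·Π!·Σ² = 49/1430  (sign +1)
combine: 4πI² = 605·10/429·49/1430 = 245/507
take √, sign +1: I = 0.19609844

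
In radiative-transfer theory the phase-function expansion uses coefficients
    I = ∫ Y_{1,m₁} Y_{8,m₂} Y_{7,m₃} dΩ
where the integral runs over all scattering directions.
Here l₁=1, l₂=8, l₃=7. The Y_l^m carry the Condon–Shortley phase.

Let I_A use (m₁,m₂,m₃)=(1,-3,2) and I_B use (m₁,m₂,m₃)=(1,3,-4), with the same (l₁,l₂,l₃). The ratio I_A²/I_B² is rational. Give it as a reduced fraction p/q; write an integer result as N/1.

Same 1,8,7: normalisation and zero-m 3j drop out of the ratio.
A: Δ: 2! 0! 14! / 17! → 1/2040; sum: t=0:+1/87091200 = 1/87091200; 3j²(1 8 7; 1 -3 2) = Δ·Π!·Σ² = 11/408  (sign -1)
B: Δ: 2! 0! 14! / 17! → 1/2040; sum: t=0:+1/479001600 = 1/479001600; 3j²(1 8 7; 1 3 -4) = Δ·Π!·Σ² = 1/204  (sign -1)
I_A²/I_B² = (11/408)/(1/204) = 11/2

11/2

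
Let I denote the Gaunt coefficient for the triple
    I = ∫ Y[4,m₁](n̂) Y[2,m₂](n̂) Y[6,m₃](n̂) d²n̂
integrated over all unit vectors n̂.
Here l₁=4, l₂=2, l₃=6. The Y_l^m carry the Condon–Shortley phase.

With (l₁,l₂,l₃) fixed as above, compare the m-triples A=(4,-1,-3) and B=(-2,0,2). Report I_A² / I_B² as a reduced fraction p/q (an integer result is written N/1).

l's match ⇒ only the (l;m) 3-j factors differ between A and B.
A: triangle coeff Δ(4,2,6) = 1/6435; Σ_t [0,0]: t=0:+1/241920 = 1/241920; (3j)²=1/715 [(4 2 6; 4 -1 -3)], sign=-1
B: triangle coeff Δ(4,2,6) = 1/6435; Σ_t [0,0]: t=0:+1/5760 = 1/5760; (3j)²=56/2145 [(4 2 6; -2 0 2)], sign=+1
I_A²/I_B² = (1/715)/(56/2145) = 3/56

3/56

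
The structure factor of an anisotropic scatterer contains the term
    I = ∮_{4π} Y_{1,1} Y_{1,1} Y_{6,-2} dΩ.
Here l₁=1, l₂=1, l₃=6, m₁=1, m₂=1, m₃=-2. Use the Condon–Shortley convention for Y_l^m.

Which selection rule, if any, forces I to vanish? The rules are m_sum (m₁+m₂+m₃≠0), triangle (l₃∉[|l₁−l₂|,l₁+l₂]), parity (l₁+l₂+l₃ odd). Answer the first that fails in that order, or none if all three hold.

triangle

Σmᵢ = 0  ✓
l₃∈[|l₁−l₂|,l₁+l₂]=[0,2], have l₃=6  ✗
Σlᵢ = 8 ⇒ even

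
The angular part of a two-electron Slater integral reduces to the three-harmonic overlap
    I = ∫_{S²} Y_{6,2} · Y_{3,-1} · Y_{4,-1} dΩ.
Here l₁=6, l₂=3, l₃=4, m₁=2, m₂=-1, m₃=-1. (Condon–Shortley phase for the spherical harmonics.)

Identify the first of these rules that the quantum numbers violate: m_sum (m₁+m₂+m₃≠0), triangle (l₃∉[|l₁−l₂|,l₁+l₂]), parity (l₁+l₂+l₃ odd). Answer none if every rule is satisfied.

parity

m₁+m₂+m₃ = 2 − 1 − 1 = 0  ✓
triangle: |6−3|=3 ≤ l₃=4 ≤ 6+3=9  ✓
parity: l₁+l₂+l₃ = 13 is odd  ✗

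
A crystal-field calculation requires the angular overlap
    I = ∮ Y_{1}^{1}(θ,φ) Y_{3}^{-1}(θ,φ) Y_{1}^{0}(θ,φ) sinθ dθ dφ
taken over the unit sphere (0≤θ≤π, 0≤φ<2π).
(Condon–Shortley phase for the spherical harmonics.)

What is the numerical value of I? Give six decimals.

|1−3|≤1≤1+3 violated ⇒ I = 0

0.000000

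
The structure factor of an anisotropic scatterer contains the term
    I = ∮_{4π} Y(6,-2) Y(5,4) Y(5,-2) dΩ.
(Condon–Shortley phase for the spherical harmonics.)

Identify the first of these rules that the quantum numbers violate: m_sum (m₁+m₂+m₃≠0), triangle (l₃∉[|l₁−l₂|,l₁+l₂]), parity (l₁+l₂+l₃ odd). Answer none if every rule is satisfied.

none

Σmᵢ = 0  ✓
l₃∈[|l₁−l₂|,l₁+l₂]=[1,11], have l₃=5  ✓
Σlᵢ = 16 ⇒ even  ✓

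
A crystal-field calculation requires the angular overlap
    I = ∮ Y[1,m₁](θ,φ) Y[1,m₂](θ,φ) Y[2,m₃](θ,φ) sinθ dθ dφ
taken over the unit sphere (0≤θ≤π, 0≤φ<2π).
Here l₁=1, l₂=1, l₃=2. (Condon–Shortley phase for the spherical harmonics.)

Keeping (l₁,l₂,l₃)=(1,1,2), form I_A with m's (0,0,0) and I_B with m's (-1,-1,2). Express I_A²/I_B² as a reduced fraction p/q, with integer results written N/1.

2/3

l's match ⇒ only the (l;m) 3-j factors differ between A and B.
A: triangle coeff Δ(1,1,2) = 1/30; Σ_t [0,0]: t=0:+1/1 = 1/1; (3j)²=2/15 [(1 1 2; 0 0 0)], sign=+1
B: triangle coeff Δ(1,1,2) = 1/30; Σ_t [0,0]: t=0:+1/4 = 1/4; (3j)²=1/5 [(1 1 2; -1 -1 2)], sign=+1
I_A²/I_B² = (2/15)/(1/5) = 2/3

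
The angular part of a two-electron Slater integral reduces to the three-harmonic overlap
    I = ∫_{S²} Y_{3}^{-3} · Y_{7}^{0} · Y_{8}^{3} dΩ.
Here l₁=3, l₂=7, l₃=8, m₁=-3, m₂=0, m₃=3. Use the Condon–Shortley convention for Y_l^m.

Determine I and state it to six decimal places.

m-sum 0 ✓  L=18 even ✓  4≤8≤10 ✓
Π(2lᵢ+1) = 7×15×17 = 1785
triangle coeff Δ(3,7,8) = 1/5290740
Σ_t [0,2]: t=0:+1/7257600 t=1:−1/2073600 t=2:+1/7257600 = -1/4838400
(3j)²=252/20995 [(3 7 8; 0 0 0)], sign=-1
Σ_t [2,2]: t=2:+1/29030400 = 1/29030400
(3j)²=165/8398 [(3 7 8; -3 0 3)], sign=-1
⇒ 4πI² = 436590/1037153
I = (+1)√(436590/1037153/(4π)) = 0.18302506

0.183025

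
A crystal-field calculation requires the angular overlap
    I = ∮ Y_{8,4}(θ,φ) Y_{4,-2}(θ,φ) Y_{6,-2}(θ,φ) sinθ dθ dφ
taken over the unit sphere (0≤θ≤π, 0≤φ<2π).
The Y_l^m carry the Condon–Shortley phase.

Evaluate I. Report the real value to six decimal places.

m-sum 0 ✓  L=18 even ✓  4≤6≤12 ✓
Π(2lᵢ+1) = 17×9×13 = 1989
triangle coeff Δ(8,4,6) = 1/23279256
Σ_t [2,4]: t=2:+1/1658880 t=3:−1/518400 t=4:+1/1658880 = -1/1382400
(3j)²=504/46189 [(8 4 6; 0 0 0)], sign=-1
Σ_t [0,2]: t=0:+1/24883200 t=1:−1/3628800 t=2:+1/7741440 = -37/348364800
(3j)²=1369/176358 [(8 4 6; 4 -2 -2)], sign=-1
⇒ 4πI² = 147852/877591
I = (+1)√(147852/877591/(4π)) = 0.11578774

0.115788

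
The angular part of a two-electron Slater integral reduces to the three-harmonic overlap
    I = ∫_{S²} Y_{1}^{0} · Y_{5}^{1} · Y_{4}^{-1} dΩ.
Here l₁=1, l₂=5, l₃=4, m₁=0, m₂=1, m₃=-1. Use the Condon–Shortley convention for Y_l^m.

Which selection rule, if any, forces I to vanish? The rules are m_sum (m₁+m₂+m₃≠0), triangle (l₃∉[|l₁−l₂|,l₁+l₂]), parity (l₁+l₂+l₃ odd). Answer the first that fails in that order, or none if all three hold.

Σmᵢ = 0  ✓
l₃∈[|l₁−l₂|,l₁+l₂]=[4,6], have l₃=4  ✓
Σlᵢ = 10 ⇒ even  ✓

none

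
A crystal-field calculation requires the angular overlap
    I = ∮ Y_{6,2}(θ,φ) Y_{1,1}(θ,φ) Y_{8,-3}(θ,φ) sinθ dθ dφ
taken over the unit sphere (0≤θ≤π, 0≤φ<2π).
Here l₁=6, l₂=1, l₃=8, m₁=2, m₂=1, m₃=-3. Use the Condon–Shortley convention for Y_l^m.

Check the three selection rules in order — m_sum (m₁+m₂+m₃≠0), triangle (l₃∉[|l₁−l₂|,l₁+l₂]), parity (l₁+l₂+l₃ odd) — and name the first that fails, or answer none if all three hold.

m₁+m₂+m₃ = 2 + 1 − 3 = 0  ✓
triangle: |6−1|=5 ≤ l₃=8 ≤ 6+1=7  ✗
parity: l₁+l₂+l₃ = 15 is odd

triangle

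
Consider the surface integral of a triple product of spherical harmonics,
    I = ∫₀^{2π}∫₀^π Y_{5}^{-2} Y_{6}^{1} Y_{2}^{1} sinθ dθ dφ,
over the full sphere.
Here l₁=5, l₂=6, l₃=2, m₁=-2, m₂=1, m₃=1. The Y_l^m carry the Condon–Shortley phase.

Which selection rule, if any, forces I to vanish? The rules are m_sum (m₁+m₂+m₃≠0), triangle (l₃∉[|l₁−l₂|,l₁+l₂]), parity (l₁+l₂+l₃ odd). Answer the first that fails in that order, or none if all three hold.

parity

Σmᵢ = 0  ✓
l₃∈[|l₁−l₂|,l₁+l₂]=[1,11], have l₃=2  ✓
Σlᵢ = 13 ⇒ odd  ✗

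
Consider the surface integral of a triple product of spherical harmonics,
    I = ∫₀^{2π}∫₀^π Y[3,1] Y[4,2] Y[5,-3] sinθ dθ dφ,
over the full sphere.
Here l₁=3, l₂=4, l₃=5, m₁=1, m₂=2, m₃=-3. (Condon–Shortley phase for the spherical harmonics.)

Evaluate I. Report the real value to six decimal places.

-0.144236

m-sum 0 ✓  L=12 even ✓  1≤5≤7 ✓
Π(2lᵢ+1) = 7×9×11 = 693
triangle coeff Δ(3,4,5) = 1/180180
Σ_t [0,2]: t=0:+1/576 t=1:−1/144 t=2:+1/576 = -1/288
(3j)²=20/1001 [(3 4 5; 0 0 0)], sign=+1
Σ_t [0,2]: t=0:+1/5760 t=1:−1/720 t=2:+1/2304 = -1/1280
(3j)²=27/1430 [(3 4 5; 1 2 -3)], sign=-1
⇒ 4πI² = 486/1859
I = (-1)√(486/1859/(4π)) = -0.14423595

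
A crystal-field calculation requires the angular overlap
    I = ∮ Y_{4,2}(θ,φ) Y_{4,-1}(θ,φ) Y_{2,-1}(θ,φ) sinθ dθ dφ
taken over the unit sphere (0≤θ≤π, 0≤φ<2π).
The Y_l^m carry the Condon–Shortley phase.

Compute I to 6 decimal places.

Rules hold: Σm=0, L=10 even, 0≤2≤8.
N = 9·9·5 = 405
Δ = 6!·2!·2!/11! = 1/13860
Racah Σ t=2..4: t=2:+1/192 t=3:−1/36 t=4:+1/192 = -5/288
⇒ 3j(4 4 2; 0 0 0)² = 20/693, sgn -1
Racah Σ t=1..2: t=1:−1/240 t=2:+1/96 = 1/160
⇒ 3j(4 4 2; 2 -1 -1)² = 27/1540, sgn -1
4πI² = N·(3j₀)²·(3jₘ)² = 1215/5929
I = +1·√(0.204925/4π) = 0.12770047

0.127700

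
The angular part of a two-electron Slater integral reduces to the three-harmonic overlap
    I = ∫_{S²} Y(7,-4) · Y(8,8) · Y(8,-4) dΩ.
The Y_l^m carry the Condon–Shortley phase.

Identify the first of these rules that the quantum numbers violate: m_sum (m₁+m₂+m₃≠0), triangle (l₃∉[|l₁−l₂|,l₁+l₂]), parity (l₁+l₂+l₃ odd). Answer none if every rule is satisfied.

parity

Σmᵢ = 0  ✓
l₃∈[|l₁−l₂|,l₁+l₂]=[1,15], have l₃=8  ✓
Σlᵢ = 23 ⇒ odd  ✗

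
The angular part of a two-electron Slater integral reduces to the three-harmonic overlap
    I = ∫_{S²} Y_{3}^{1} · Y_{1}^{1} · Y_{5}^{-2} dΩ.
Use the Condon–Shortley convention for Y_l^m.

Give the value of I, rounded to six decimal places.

0.000000

triangle: need 2≤l₃≤4, have 5; I=0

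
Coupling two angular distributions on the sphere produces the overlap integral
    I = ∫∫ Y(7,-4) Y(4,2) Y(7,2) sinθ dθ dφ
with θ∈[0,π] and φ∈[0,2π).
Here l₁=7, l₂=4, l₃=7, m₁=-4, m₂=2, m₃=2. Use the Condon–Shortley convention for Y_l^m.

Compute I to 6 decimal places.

0.018344

Checks pass: Σm=0; 18 even; l₃=7∈[3,11].
(2·7+1)(2·4+1)(2·7+1) = 2025
Δ: 4! 10! 4! / 19! → 1/58198140
sum: t=0:+1/17418240 t=1:−1/622080 t=2:+1/230400 t=3:−1/622080 t=4:+1/17418240 = 1/806400
3j²(7 4 7; 0 0 0) = Δ·Π!·Σ² = 2268/230945  (sign -1)
sum: t=2:+1/34836480 t=3:−1/2903040 t=4:+1/2903040 = 1/34836480
3j²(7 4 7; -4 2 2) = Δ·Π!·Σ² = 25/117572  (sign -1)
combine: 4πI² = 2025·2268/230945·25/117572 = 820125/193947611
take √, sign +1: I = 0.01834395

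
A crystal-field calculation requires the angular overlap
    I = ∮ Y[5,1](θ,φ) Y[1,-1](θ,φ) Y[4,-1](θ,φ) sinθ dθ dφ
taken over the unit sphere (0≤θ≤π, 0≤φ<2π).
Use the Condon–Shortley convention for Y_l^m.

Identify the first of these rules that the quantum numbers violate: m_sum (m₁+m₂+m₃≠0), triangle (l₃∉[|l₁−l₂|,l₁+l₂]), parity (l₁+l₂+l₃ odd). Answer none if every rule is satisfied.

m₁+m₂+m₃ = 1 − 1 − 1 = -1  ✗
triangle: |5−1|=4 ≤ l₃=4 ≤ 5+1=6
parity: l₁+l₂+l₃ = 10 is even

m_sum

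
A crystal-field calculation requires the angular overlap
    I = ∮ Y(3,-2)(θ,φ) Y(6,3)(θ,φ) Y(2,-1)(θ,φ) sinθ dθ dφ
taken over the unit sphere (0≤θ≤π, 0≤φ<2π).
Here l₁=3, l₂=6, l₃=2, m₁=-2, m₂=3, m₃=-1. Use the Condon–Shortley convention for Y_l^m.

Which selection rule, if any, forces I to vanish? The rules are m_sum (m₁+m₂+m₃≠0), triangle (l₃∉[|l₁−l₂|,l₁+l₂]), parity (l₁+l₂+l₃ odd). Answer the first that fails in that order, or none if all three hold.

triangle

m₁+m₂+m₃ = -2 + 3 − 1 = 0  ✓
triangle: |3−6|=3 ≤ l₃=2 ≤ 3+6=9  ✗
parity: l₁+l₂+l₃ = 11 is odd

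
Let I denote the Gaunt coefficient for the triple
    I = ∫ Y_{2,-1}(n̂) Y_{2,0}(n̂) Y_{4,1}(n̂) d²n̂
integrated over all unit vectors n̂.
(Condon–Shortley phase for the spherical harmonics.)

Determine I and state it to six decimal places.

-0.220728

Checks pass: Σm=0; 8 even; l₃=4∈[0,4].
(2·2+1)(2·2+1)(2·4+1) = 225
Δ: 0! 4! 4! / 9! → 1/630
sum: t=0:+1/16 = 1/16
3j²(2 2 4; 0 0 0) = Δ·Π!·Σ² = 2/35  (sign +1)
sum: t=0:+1/24 = 1/24
3j²(2 2 4; -1 0 1) = Δ·Π!·Σ² = 1/21  (sign -1)
combine: 4πI² = 225·2/35·1/21 = 30/49
take √, sign -1: I = -0.22072812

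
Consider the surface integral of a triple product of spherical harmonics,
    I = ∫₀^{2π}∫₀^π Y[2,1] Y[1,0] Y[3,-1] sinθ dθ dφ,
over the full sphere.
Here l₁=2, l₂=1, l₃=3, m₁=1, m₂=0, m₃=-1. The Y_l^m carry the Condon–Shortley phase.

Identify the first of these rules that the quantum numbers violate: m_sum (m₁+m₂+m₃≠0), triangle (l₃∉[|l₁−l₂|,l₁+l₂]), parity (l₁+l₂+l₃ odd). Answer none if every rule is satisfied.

none

azimuthal sum: 1 + 0 − 1 = 0  ✓
1 ≤ 3 ≤ 3 (triangle on l)  ✓
L = 2 + 1 + 3 = 6 (even)  ✓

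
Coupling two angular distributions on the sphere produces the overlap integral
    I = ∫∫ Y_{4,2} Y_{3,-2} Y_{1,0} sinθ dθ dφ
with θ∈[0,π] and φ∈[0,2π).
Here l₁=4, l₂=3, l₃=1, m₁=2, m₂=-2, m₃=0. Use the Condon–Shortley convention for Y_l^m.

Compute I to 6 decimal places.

0.213244

m-sum 0 ✓  L=8 even ✓  1≤1≤7 ✓
Π(2lᵢ+1) = 9×7×3 = 189
triangle coeff Δ(4,3,1) = 1/252
Σ_t [3,3]: t=3:−1/36 = -1/36
(3j)²=4/63 [(4 3 1; 0 0 0)], sign=+1
Σ_t [1,1]: t=1:−1/120 = -1/120
(3j)²=1/21 [(4 3 1; 2 -2 0)], sign=+1
⇒ 4πI² = 4/7
I = (+1)√(4/7/(4π)) = 0.21324362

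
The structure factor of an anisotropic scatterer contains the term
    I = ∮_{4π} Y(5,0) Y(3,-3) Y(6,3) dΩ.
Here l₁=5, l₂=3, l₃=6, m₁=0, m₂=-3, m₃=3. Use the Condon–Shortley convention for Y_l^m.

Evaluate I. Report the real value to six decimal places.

0.190675

Checks pass: Σm=0; 14 even; l₃=6∈[2,8].
(2·5+1)(2·3+1)(2·6+1) = 1001
Δ: 2! 8! 4! / 15! → 1/675675
sum: t=0:+1/8640 t=1:−1/2304 t=2:+1/8640 = -7/34560
3j²(5 3 6; 0 0 0) = Δ·Π!·Σ² = 7/429  (sign -1)
sum: t=0:+1/34560 = 1/34560
3j²(5 3 6; 0 -3 3) = Δ·Π!·Σ² = 4/143  (sign -1)
combine: 4πI² = 1001·7/429·4/143 = 196/429
take √, sign +1: I = 0.19067531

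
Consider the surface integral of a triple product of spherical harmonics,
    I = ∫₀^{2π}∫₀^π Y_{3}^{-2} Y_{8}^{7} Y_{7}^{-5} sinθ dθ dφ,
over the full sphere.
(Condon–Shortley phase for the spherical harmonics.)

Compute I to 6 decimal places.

m-sum 0 ✓  L=18 even ✓  5≤7≤11 ✓
Π(2lᵢ+1) = 7×17×15 = 1785
triangle coeff Δ(3,8,7) = 1/5290740
Σ_t [1,3]: t=1:−1/7257600 t=2:+1/2073600 t=3:−1/7257600 = 1/4838400
(3j)²=252/20995 [(3 8 7; 0 0 0)], sign=-1
Σ_t [3,4]: t=3:−1/5748019200 t=4:+1/958003200 = 1/1149603840
(3j)²=125/5814 [(3 8 7; -2 7 -5)], sign=+1
⇒ 4πI² = 36750/79781
I = (-1)√(36750/79781/(4π)) = -0.19145821

-0.191458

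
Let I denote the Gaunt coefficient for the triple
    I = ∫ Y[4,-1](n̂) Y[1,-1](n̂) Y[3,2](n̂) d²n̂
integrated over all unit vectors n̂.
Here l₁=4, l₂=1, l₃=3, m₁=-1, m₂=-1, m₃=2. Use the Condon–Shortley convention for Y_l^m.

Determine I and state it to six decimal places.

-0.106622

m-sum 0 ✓  L=8 even ✓  3≤3≤5 ✓
Π(2lᵢ+1) = 9×3×7 = 189
triangle coeff Δ(4,1,3) = 1/252
Σ_t [1,1]: t=1:−1/36 = -1/36
(3j)²=4/63 [(4 1 3; 0 0 0)], sign=+1
Σ_t [0,0]: t=0:+1/240 = 1/240
(3j)²=1/84 [(4 1 3; -1 -1 2)], sign=-1
⇒ 4πI² = 1/7
I = (-1)√(1/7/(4π)) = -0.10662181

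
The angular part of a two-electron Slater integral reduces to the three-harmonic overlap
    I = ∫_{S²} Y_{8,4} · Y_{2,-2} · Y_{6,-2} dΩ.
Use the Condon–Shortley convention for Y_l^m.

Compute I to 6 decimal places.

Rules hold: Σm=0, L=16 even, 6≤6≤10.
N = 17·5·13 = 1105
Δ = 4!·12!·0!/17! = 1/30940
Racah Σ t=2..2: t=2:+1/2073600 = 1/2073600
⇒ 3j(8 2 6; 0 0 0)² = 28/1105, sgn +1
Racah Σ t=0..0: t=0:+1/23224320 = 1/23224320
⇒ 3j(8 2 6; 4 -2 -2)² = 99/6188, sgn +1
4πI² = N·(3j₀)²·(3jₘ)² = 99/221
I = +1·√(0.447964/4π) = 0.18880632

0.188806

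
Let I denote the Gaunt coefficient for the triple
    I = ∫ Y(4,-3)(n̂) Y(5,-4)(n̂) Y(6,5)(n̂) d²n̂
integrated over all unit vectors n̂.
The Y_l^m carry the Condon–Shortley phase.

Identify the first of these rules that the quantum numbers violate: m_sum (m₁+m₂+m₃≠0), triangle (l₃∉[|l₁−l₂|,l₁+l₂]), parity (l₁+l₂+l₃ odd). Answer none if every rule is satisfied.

m₁+m₂+m₃ = -3 − 4 + 5 = -2  ✗
triangle: |4−5|=1 ≤ l₃=6 ≤ 4+5=9
parity: l₁+l₂+l₃ = 15 is odd

m_sum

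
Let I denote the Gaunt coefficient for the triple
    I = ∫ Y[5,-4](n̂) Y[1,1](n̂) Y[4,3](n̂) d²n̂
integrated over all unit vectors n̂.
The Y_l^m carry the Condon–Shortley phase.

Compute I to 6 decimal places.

Rules hold: Σm=0, L=10 even, 4≤4≤6.
N = 11·3·9 = 297
Δ = 2!·8!·0!/11! = 1/495
Racah Σ t=1..1: t=1:−1/576 = -1/576
⇒ 3j(5 1 4; 0 0 0)² = 5/99, sgn -1
Racah Σ t=2..2: t=2:+1/10080 = 1/10080
⇒ 3j(5 1 4; -4 1 3)² = 4/55, sgn -1
4πI² = N·(3j₀)²·(3jₘ)² = 12/11
I = +1·√(1.09091/4π) = 0.29463840

0.294638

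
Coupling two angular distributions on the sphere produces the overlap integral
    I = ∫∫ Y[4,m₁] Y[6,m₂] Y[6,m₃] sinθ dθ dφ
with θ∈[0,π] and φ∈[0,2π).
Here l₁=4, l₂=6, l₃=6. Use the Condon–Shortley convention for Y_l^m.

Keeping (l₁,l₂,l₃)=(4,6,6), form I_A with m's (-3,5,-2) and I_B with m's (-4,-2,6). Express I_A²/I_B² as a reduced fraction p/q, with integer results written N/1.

49/6

Shared (l₁,l₂,l₃)=(4,6,6): N and (l;000)² cancel in I_A²/I_B².
A: Δ = 4!·4!·8!/17! = 1/15315300; Racah Σ t=3..4: t=3:−1/5806080 t=4:+1/725760 = 1/829440; ⇒ 3j(4 6 6; -3 5 -2)² = 49/2652, sgn +1
B: Δ = 4!·4!·8!/17! = 1/15315300; Racah Σ t=4..4: t=4:+1/23224320 = 1/23224320; ⇒ 3j(4 6 6; -4 -2 6)² = 1/442, sgn +1
I_A²/I_B² = (49/2652)/(1/442) = 49/6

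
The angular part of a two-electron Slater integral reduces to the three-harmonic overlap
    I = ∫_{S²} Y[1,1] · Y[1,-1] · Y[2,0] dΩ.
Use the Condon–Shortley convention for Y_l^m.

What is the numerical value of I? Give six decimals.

Rules hold: Σm=0, L=4 even, 0≤2≤2.
N = 3·3·5 = 45
Δ = 0!·2!·2!/5! = 1/30
Racah Σ t=0..0: t=0:+1/1 = 1/1
⇒ 3j(1 1 2; 0 0 0)² = 2/15, sgn +1
Racah Σ t=0..0: t=0:+1/4 = 1/4
⇒ 3j(1 1 2; 1 -1 0)² = 1/30, sgn +1
4πI² = N·(3j₀)²·(3jₘ)² = 1/5
I = +1·√(0.2/4π) = 0.12615663

0.126157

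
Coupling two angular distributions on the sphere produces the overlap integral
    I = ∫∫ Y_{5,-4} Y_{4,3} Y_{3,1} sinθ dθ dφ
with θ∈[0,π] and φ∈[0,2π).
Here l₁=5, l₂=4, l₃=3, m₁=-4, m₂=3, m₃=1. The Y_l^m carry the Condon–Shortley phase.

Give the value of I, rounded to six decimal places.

0.042401

m-sum 0 ✓  L=12 even ✓  1≤3≤9 ✓
Π(2lᵢ+1) = 11×9×7 = 693
triangle coeff Δ(5,4,3) = 1/180180
Σ_t [2,4]: t=2:+1/576 t=3:−1/144 t=4:+1/576 = -1/288
(3j)²=20/1001 [(5 4 3; 0 0 0)], sign=+1
Σ_t [5,6]: t=5:−1/5760 t=6:+1/4320 = 1/17280
(3j)²=7/4290 [(5 4 3; -4 3 1)], sign=+1
⇒ 4πI² = 42/1859
I = (+1)√(42/1859/(4π)) = 0.04240138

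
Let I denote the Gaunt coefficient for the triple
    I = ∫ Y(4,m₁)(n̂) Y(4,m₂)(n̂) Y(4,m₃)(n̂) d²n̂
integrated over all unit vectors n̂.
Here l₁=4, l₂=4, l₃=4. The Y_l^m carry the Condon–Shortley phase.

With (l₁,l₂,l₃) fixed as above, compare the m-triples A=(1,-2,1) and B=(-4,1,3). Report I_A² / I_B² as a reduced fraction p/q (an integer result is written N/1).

36/49

l's match ⇒ only the (l;m) 3-j factors differ between A and B.
A: triangle coeff Δ(4,4,4) = 1/450450; Σ_t [0,2]: t=0:+1/576 t=1:−1/144 t=2:+1/576 = -1/288; (3j)²=20/1001 [(4 4 4; 1 -2 1)], sign=+1
B: triangle coeff Δ(4,4,4) = 1/450450; Σ_t [4,4]: t=4:+1/3456 = 1/3456; (3j)²=35/1287 [(4 4 4; -4 1 3)], sign=-1
I_A²/I_B² = (20/1001)/(35/1287) = 36/49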